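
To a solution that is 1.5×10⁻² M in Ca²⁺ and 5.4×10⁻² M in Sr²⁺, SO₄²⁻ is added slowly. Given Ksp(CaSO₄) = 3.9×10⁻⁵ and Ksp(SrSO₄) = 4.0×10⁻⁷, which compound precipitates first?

Precipitation begins when Q = Ksp.
For CaSO₄: [SO₄²⁻] = (Ksp/[Ca²⁺]) = 2.6×10⁻³ M
For SrSO₄: [SO₄²⁻] = (Ksp/[Sr²⁺]) = 7.4×10⁻⁶ M
The smaller threshold [SO₄²⁻] is reached first, so SrSO₄ precipitates first.

SrSO₄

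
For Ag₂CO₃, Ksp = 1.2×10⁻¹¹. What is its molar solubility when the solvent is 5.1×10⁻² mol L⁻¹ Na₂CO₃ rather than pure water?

7.7×10⁻⁶ M

Ag₂CO₃(s) ⇌ 2 Ag⁺(aq) + CO₃²⁻(aq)
Let s be the solubility of Ag₂CO₃ here. The common ion gives [CO₃²⁻] ≈ 5.1×10⁻² mol L⁻¹, and [Ag⁺] = 2s.
Ksp = [Ag⁺]^2[CO₃²⁻] = (2s)^2(5.1×10⁻²)
(2s)^2 = 1.2×10⁻¹¹ / (5.1×10⁻²) = 2.4×10⁻¹⁰
s = 7.7×10⁻⁶ mol L⁻¹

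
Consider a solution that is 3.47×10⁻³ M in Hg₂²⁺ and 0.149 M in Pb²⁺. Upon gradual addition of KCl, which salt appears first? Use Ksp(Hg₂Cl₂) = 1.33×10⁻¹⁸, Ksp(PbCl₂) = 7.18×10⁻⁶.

Precipitation of each salt begins when its ion product equals Ksp.
For Hg₂Cl₂: [Cl⁻] = (Ksp/[Hg₂²⁺])^(1/2) = 1.96×10⁻⁸ M
For PbCl₂: [Cl⁻] = (Ksp/[Pb²⁺])^(1/2) = 6.94×10⁻³ M
Since Hg₂Cl₂ needs less Cl⁻ to reach saturation, it precipitates first.

Hg₂Cl₂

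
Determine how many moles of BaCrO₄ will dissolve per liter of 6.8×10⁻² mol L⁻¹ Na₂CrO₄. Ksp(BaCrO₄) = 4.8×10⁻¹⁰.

BaCrO₄(s) ⇌ Ba²⁺(aq) + CrO₄²⁻(aq)
CrO₄²⁻ is already present at 6.8×10⁻² mol L⁻¹. If s mol/L of BaCrO₄ dissolves, [Ba²⁺] = s while [CrO₄²⁻] ≈ 6.8×10⁻² mol L⁻¹.
Ksp = [Ba²⁺][CrO₄²⁻] = s(6.8×10⁻²)
s = 4.8×10⁻¹⁰ / (6.8×10⁻²) = 7.1×10⁻⁹
s = 7.1×10⁻⁹ mol L⁻¹

7.1×10⁻⁹ M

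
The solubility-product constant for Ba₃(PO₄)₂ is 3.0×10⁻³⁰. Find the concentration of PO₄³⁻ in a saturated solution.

9.8×10⁻⁷ M

Ba₃(PO₄)₂(s) ⇌ 3 Ba²⁺(aq) + 2 PO₄³⁻(aq)
Call the molar solubility s, so that [Ba²⁺] = 3s and [PO₄³⁻] = 2s.
Ksp = [Ba²⁺]^3[PO₄³⁻]^2 = (3s)^3 · (2s)^2 = 108s^5 = 3.0×10⁻³⁰
s = 4.9×10⁻⁷ mol L⁻¹
[PO₄³⁻] = 2s = 9.8×10⁻⁷ mol L⁻¹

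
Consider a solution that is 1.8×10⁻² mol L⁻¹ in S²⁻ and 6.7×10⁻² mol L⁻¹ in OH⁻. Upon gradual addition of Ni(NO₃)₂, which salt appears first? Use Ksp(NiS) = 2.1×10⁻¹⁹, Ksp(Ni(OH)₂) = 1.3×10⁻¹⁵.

Each salt precipitates once Q = Ksp for that salt.
For NiS: [Ni²⁺] = (Ksp/[S²⁻]) = 1.2×10⁻¹⁷ mol L⁻¹
For Ni(OH)₂: [Ni²⁺] = (Ksp/[OH⁻]^2) = 2.9×10⁻¹³ mol L⁻¹
Since NiS needs less Ni²⁺ to reach saturation, it precipitates first.

NiS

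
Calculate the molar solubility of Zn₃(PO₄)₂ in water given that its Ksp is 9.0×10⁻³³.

Zn₃(PO₄)₂(s) ⇌ 3 Zn²⁺(aq) + 2 PO₄³⁻(aq)
For each mole of Zn₃(PO₄)₂ that dissolves per liter, [Zn²⁺] = 3s and [PO₄³⁻] = 2s; let s denote this solubility.
Ksp = [Zn²⁺]^3[PO₄³⁻]^2 = (3s)^3 · (2s)^2 = 108s^5
108s^5 = 9.0×10⁻³³  ⇒  s^5 = 8.3×10⁻³⁵
s = 1.5×10⁻⁷ M

1.5×10⁻⁷ M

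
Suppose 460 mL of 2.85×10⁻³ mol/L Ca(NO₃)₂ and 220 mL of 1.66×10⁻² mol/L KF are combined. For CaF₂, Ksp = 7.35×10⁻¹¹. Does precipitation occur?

The combined volume is 680 mL.
[Ca²⁺] = (2.85×10⁻³)(460)/680 = 1.93×10⁻³ mol/L
[F⁻] = (1.66×10⁻²)(220)/680 = 5.37×10⁻³ mol/L
Q = [Ca²⁺][F⁻]^2 = 5.56×10⁻⁸
Because Q > Ksp (5.56×10⁻⁸ vs 7.35×10⁻¹¹), a precipitate of CaF₂ forms.

Yes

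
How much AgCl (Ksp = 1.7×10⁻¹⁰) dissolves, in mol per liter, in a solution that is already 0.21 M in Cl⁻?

AgCl(s) ⇌ Ag⁺(aq) + Cl⁻(aq)
Cl⁻ is already present at 0.21 M. If s mol/L of AgCl dissolves, [Ag⁺] = s while [Cl⁻] ≈ 0.21 M.
Ksp = [Ag⁺][Cl⁻] = s(0.21)
s = 1.7×10⁻¹⁰ / (0.21) = 8.1×10⁻¹⁰
s = 8.1×10⁻¹⁰ M

8.1×10⁻¹⁰ M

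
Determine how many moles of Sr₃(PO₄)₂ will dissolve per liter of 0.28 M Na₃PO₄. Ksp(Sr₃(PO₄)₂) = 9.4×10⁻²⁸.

7.6×10⁻¹⁰ M

Sr₃(PO₄)₂(s) ⇌ 3 Sr²⁺(aq) + 2 PO₄³⁻(aq)
With PO₄³⁻ already at 0.28 M and s small, take [PO₄³⁻] ≈ 0.28 M and [Sr²⁺] = 3s.
Ksp = [Sr²⁺]^3[PO₄³⁻]^2 = (3s)^3(0.28)^2
(3s)^3 = 9.4×10⁻²⁸ / (0.28)^2 = 1.2×10⁻²⁶
s = 7.6×10⁻¹⁰ M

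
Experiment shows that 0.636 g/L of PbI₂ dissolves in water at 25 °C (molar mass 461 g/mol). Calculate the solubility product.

Ksp = 1.05×10⁻⁸

Molar solubility s = (0.636 g/L) / (461 g/mol) = 1.3796×10⁻³ mol/L
PbI₂(s) ⇌ Pb²⁺(aq) + 2 I⁻(aq)
For each mole of PbI₂ that dissolves per liter, [Pb²⁺] = s and [I⁻] = 2s; let s denote this solubility.
Ksp = [Pb²⁺][I⁻]^2 = s · (2s)^2 = 4s^3
Ksp = 4 × (1.3796×10⁻³)^3 = 1.05×10⁻⁸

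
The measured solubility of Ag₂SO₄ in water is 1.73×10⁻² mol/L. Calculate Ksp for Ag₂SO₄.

Ksp = 2.07×10⁻⁵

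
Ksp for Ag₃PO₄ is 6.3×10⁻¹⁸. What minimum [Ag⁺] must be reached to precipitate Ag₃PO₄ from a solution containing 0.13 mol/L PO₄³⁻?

Precipitation begins when Q = Ksp.
Ag₃PO₄(s) ⇌ 3 Ag⁺(aq) + PO₄³⁻(aq)
Ksp = [Ag⁺]^3[PO₄³⁻] = [Ag⁺]^3(0.13)
[Ag⁺]^3 = 6.3×10⁻¹⁸ / (0.13) = 4.8×10⁻¹⁷
[Ag⁺] = 3.6×10⁻⁶ mol/L

3.6×10⁻⁶ M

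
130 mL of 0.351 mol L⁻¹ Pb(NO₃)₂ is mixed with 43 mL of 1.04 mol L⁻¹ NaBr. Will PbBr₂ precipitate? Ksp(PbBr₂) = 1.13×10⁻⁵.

Yes

The combined volume is 173 mL.
[Pb²⁺] = (0.351)(130)/173 = 0.264 mol L⁻¹
[Br⁻] = (1.04)(43)/173 = 0.258 mol L⁻¹
Q = [Pb²⁺][Br⁻]^2 = 1.76×10⁻²
Q = 1.76×10⁻² > Ksp = 1.13×10⁻⁵, so the solution is supersaturated and PbBr₂ precipitates.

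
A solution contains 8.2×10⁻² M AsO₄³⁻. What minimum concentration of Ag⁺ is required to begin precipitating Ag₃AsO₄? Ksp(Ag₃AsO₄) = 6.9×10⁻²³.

Precipitation of each salt begins when its ion product equals Ksp.
Ag₃AsO₄(s) ⇌ 3 Ag⁺(aq) + AsO₄³⁻(aq)
Ksp = [Ag⁺]^3[AsO₄³⁻] = [Ag⁺]^3(8.2×10⁻²)
[Ag⁺]^3 = 6.9×10⁻²³ / (8.2×10⁻²) = 8.4×10⁻²²
[Ag⁺] = 9.4×10⁻⁸ M

9.4×10⁻⁸ M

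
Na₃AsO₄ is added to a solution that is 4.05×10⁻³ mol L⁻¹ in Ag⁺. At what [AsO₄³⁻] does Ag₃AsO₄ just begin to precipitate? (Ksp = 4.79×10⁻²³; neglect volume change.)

7.21×10⁻¹⁶ M

Each salt precipitates once Q = Ksp for that salt.
Ag₃AsO₄(s) ⇌ 3 Ag⁺(aq) + AsO₄³⁻(aq)
Ksp = [Ag⁺]^3[AsO₄³⁻] = [AsO₄³⁻](4.05×10⁻³)^3
[AsO₄³⁻] = 4.79×10⁻²³ / (4.05×10⁻³)^3 = 7.21×10⁻¹⁶
[AsO₄³⁻] = 7.21×10⁻¹⁶ mol L⁻¹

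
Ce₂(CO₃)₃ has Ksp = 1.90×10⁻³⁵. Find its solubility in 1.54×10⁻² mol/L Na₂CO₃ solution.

Ce₂(CO₃)₃(s) ⇌ 2 Ce³⁺(aq) + 3 CO₃²⁻(aq)
With CO₃²⁻ already at 1.54×10⁻² mol/L and s small, take [CO₃²⁻] ≈ 1.54×10⁻² mol/L and [Ce³⁺] = 2s.
Ksp = [Ce³⁺]^2[CO₃²⁻]^3 = (2s)^2(1.54×10⁻²)^3
(2s)^2 = 1.90×10⁻³⁵ / (1.54×10⁻²)^3 = 5.20×10⁻³⁰
s = 1.14×10⁻¹⁵ mol/L

1.14×10⁻¹⁵ M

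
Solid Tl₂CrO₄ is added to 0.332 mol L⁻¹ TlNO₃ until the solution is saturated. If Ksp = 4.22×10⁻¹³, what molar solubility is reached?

Tl₂CrO₄(s) ⇌ 2 Tl⁺(aq) + CrO₄²⁻(aq)
Let s be the solubility of Tl₂CrO₄ here. The common ion gives [Tl⁺] ≈ 0.332 mol L⁻¹, and [CrO₄²⁻] = s.
Ksp = [Tl⁺]^2[CrO₄²⁻] = (0.332)^2s
s = 4.22×10⁻¹³ / (0.332)^2 = 3.83×10⁻¹²
s = 3.83×10⁻¹² mol L⁻¹

3.83×10⁻¹² M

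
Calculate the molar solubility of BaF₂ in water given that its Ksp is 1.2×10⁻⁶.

6.7×10⁻³ M

BaF₂(s) ⇌ Ba²⁺(aq) + 2 F⁻(aq)
For each mole of BaF₂ that dissolves per liter, [Ba²⁺] = s and [F⁻] = 2s; let s denote this solubility.
Ksp = [Ba²⁺][F⁻]^2 = s · (2s)^2 = 4s^3
4s^3 = 1.2×10⁻⁶  ⇒  s^3 = 3.0×10⁻⁷
Taking the 3rd root, s = 6.7×10⁻³ M.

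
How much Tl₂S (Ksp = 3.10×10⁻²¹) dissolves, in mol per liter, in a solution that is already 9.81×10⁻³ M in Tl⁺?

3.22×10⁻¹⁷ M

Tl₂S(s) ⇌ 2 Tl⁺(aq) + S²⁻(aq)
Let s be the solubility of Tl₂S here. The common ion gives [Tl⁺] ≈ 9.81×10⁻³ M, and [S²⁻] = s.
Ksp = [Tl⁺]^2[S²⁻] = (9.81×10⁻³)^2s
s = 3.10×10⁻²¹ / (9.81×10⁻³)^2 = 3.22×10⁻¹⁷
s = 3.22×10⁻¹⁷ M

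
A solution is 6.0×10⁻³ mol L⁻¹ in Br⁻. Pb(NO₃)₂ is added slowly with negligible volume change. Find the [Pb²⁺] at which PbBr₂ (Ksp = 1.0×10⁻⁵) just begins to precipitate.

0.28 M

Precipitation of each salt begins when its ion product equals Ksp.
PbBr₂(s) ⇌ Pb²⁺(aq) + 2 Br⁻(aq)
Ksp = [Pb²⁺][Br⁻]^2 = [Pb²⁺](6.0×10⁻³)^2
[Pb²⁺] = 1.0×10⁻⁵ / (6.0×10⁻³)^2 = 0.28
[Pb²⁺] = 0.28 mol L⁻¹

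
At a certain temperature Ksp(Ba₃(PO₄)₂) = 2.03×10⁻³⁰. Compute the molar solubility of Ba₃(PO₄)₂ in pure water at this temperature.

4.52×10⁻⁷ M

Ba₃(PO₄)₂(s) ⇌ 3 Ba²⁺(aq) + 2 PO₄³⁻(aq)
With molar solubility s: [Ba²⁺] = 3s, [PO₄³⁻] = 2s.
Ksp = [Ba²⁺]^3[PO₄³⁻]^2 = (3s)^3 · (2s)^2 = 108s^5
108s^5 = 2.03×10⁻³⁰  ⇒  s^5 = 1.88×10⁻³²
Taking the 5th root, s = 4.52×10⁻⁷ M.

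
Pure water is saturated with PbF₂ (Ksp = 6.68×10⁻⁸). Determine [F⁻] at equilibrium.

5.11×10⁻³ M

PbF₂(s) ⇌ Pb²⁺(aq) + 2 F⁻(aq)
Let s be the molar solubility. Then [Pb²⁺] = s and [F⁻] = 2s.
Ksp = [Pb²⁺][F⁻]^2 = s · (2s)^2 = 4s^3 = 6.68×10⁻⁸
s = 2.56×10⁻³ M
[F⁻] = 2s = 5.11×10⁻³ M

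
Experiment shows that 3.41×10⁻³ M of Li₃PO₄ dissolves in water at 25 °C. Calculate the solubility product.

Ksp = 3.65×10⁻⁹

Li₃PO₄(s) ⇌ 3 Li⁺(aq) + PO₄³⁻(aq)
If s mol/L of Li₃PO₄ dissolves, [Li⁺] = 3s and [PO₄³⁻] = s.
Ksp = [Li⁺]^3[PO₄³⁻] = (3s)^3 · s = 27s^4
Ksp = 27 × (3.41×10⁻³)^4 = 3.65×10⁻⁹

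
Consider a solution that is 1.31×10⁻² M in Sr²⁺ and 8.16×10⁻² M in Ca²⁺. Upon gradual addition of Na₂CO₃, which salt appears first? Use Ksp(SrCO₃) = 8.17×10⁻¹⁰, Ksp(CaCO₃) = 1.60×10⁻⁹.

The threshold for precipitation is Q = Ksp.
For SrCO₃: [CO₃²⁻] = (Ksp/[Sr²⁺]) = 6.24×10⁻⁸ M
For CaCO₃: [CO₃²⁻] = (Ksp/[Ca²⁺]) = 1.96×10⁻⁸ M
The smaller threshold [CO₃²⁻] is reached first, so CaCO₃ precipitates first.

CaCO₃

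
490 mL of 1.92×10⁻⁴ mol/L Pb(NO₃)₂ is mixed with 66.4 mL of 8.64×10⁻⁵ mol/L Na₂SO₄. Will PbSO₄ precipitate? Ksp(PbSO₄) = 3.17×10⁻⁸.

After mixing, V = 490 mL + 66.4 mL = 556.4 mL.
[Pb²⁺] = (1.92×10⁻⁴)(490)/556.4 = 1.69×10⁻⁴ mol/L
[SO₄²⁻] = (8.64×10⁻⁵)(66.4)/556.4 = 1.03×10⁻⁵ mol/L
Q = [Pb²⁺][SO₄²⁻] = 1.74×10⁻⁹
Since Q (1.74×10⁻⁹) is less than Ksp (3.17×10⁻⁸), no PbSO₄ precipitates.

No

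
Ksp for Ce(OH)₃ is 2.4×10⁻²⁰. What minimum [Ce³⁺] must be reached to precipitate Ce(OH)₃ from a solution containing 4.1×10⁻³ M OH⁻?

3.5×10⁻¹³ M

Precipitation begins when Q = Ksp.
Ce(OH)₃(s) ⇌ Ce³⁺(aq) + 3 OH⁻(aq)
Ksp = [Ce³⁺][OH⁻]^3 = [Ce³⁺](4.1×10⁻³)^3
[Ce³⁺] = 2.4×10⁻²⁰ / (4.1×10⁻³)^3 = 3.5×10⁻¹³
[Ce³⁺] = 3.5×10⁻¹³ M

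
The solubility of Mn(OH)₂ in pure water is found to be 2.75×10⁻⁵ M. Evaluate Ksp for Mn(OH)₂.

Ksp = 8.32×10⁻¹⁴

Mn(OH)₂(s) ⇌ Mn²⁺(aq) + 2 OH⁻(aq)
Call the molar solubility s, so that [Mn²⁺] = s and [OH⁻] = 2s.
Ksp = [Mn²⁺][OH⁻]^2 = s · (2s)^2 = 4s^3
Ksp = 4 × (2.75×10⁻⁵)^3 = 8.32×10⁻¹⁴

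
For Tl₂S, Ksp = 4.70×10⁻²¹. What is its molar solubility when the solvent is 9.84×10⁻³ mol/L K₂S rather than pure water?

Tl₂S(s) ⇌ 2 Tl⁺(aq) + S²⁻(aq)
The solution already contains S²⁻ at 9.84×10⁻³ mol/L. Let s be the molar solubility of Tl₂S.
[S²⁻] ≈ 9.84×10⁻³ mol/L (common ion dominates); [Tl⁺] = 2s.
Ksp = [Tl⁺]^2[S²⁻] = (2s)^2(9.84×10⁻³)
(2s)^2 = 4.70×10⁻²¹ / (9.84×10⁻³) = 4.78×10⁻¹⁹
s = 3.46×10⁻¹⁰ mol/L

3.46×10⁻¹⁰ M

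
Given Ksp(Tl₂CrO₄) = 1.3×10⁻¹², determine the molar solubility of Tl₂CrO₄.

Tl₂CrO₄(s) ⇌ 2 Tl⁺(aq) + CrO₄²⁻(aq)
For each mole of Tl₂CrO₄ that dissolves per liter, [Tl⁺] = 2s and [CrO₄²⁻] = s; let s denote this solubility.
Ksp = [Tl⁺]^2[CrO₄²⁻] = (2s)^2 · s = 4s^3
4s^3 = 1.3×10⁻¹²  ⇒  s^3 = 3.3×10⁻¹³
s = 6.9×10⁻⁵ mol/L

6.9×10⁻⁵ M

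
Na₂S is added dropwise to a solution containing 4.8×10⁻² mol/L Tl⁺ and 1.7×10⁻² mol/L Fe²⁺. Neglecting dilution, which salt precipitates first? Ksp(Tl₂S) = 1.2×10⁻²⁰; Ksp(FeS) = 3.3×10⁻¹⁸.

Tl₂S

Each salt precipitates once Q = Ksp for that salt.
For Tl₂S: [S²⁻] = (Ksp/[Tl⁺]^2) = 5.2×10⁻¹⁸ mol/L
For FeS: [S²⁻] = (Ksp/[Fe²⁺]) = 1.9×10⁻¹⁶ mol/L
Tl₂S requires the lower [S²⁻], so it precipitates first.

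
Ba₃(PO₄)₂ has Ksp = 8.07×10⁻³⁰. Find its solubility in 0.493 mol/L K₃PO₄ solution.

1.07×10⁻¹⁰ M

Ba₃(PO₄)₂(s) ⇌ 3 Ba²⁺(aq) + 2 PO₄³⁻(aq)
Let s be the solubility of Ba₃(PO₄)₂ here. The common ion gives [PO₄³⁻] ≈ 0.493 mol/L, and [Ba²⁺] = 3s.
Ksp = [Ba²⁺]^3[PO₄³⁻]^2 = (3s)^3(0.493)^2
(3s)^3 = 8.07×10⁻³⁰ / (0.493)^2 = 3.32×10⁻²⁹
s = 1.07×10⁻¹⁰ mol/L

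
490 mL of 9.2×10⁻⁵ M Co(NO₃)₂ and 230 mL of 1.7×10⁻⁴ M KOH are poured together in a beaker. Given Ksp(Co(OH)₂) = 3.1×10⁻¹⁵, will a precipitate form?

Yes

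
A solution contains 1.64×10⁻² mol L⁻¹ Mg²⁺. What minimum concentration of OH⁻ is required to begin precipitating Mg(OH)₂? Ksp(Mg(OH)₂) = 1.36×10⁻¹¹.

2.88×10⁻⁵ M

Precipitation of each salt begins when its ion product equals Ksp.
Mg(OH)₂(s) ⇌ Mg²⁺(aq) + 2 OH⁻(aq)
Ksp = [Mg²⁺][OH⁻]^2 = [OH⁻]^2(1.64×10⁻²)
[OH⁻]^2 = 1.36×10⁻¹¹ / (1.64×10⁻²) = 8.29×10⁻¹⁰
[OH⁻] = 2.88×10⁻⁵ mol L⁻¹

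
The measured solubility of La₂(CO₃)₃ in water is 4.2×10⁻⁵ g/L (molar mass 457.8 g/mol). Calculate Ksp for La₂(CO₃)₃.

Ksp = 7.0×10⁻³⁴

Convert to molarity: s = 4.2×10⁻⁵ / 457.8 = 9.174×10⁻⁸ mol/L
La₂(CO₃)₃(s) ⇌ 2 La³⁺(aq) + 3 CO₃²⁻(aq)
With molar solubility s: [La³⁺] = 2s, [CO₃²⁻] = 3s.
Ksp = [La³⁺]^2[CO₃²⁻]^3 = (2s)^2 · (3s)^3 = 108s^5
Ksp = 108 × (9.174×10⁻⁸)^5 = 7.0×10⁻³⁴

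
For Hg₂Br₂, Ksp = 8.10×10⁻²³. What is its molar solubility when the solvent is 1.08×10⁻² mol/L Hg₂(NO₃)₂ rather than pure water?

Hg₂Br₂(s) ⇌ Hg₂²⁺(aq) + 2 Br⁻(aq)
The solution already contains Hg₂²⁺ at 1.08×10⁻² mol/L. Let s be the molar solubility of Hg₂Br₂.
[Hg₂²⁺] ≈ 1.08×10⁻² mol/L (common ion dominates); [Br⁻] = 2s.
Ksp = [Hg₂²⁺][Br⁻]^2 = (1.08×10⁻²)(2s)^2
(2s)^2 = 8.10×10⁻²³ / (1.08×10⁻²) = 7.50×10⁻²¹
s = 4.33×10⁻¹¹ mol/L

4.33×10⁻¹¹ M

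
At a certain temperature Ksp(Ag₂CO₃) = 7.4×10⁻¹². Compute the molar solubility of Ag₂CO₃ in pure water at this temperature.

Ag₂CO₃(s) ⇌ 2 Ag⁺(aq) + CO₃²⁻(aq)
Let s be the molar solubility. Then [Ag⁺] = 2s and [CO₃²⁻] = s.
Ksp = [Ag⁺]^2[CO₃²⁻] = (2s)^2 · s = 4s^3
4s^3 = 7.4×10⁻¹²  ⇒  s^3 = 1.9×10⁻¹²
Taking the 3rd root, s = 1.2×10⁻⁴ M.

1.2×10⁻⁴ M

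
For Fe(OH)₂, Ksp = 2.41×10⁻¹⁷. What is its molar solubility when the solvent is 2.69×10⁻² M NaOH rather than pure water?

3.33×10⁻¹⁴ M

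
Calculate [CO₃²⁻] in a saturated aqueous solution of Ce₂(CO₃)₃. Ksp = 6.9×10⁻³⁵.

Ce₂(CO₃)₃(s) ⇌ 2 Ce³⁺(aq) + 3 CO₃²⁻(aq)
If s mol/L of Ce₂(CO₃)₃ dissolves, [Ce³⁺] = 2s and [CO₃²⁻] = 3s.
Ksp = [Ce³⁺]^2[CO₃²⁻]^3 = (2s)^2 · (3s)^3 = 108s^5 = 6.9×10⁻³⁵
s = 5.8×10⁻⁸ M
[CO₃²⁻] = 3s = 1.7×10⁻⁷ M

1.7×10⁻⁷ M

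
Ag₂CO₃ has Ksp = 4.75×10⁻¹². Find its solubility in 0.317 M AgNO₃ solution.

Ag₂CO₃(s) ⇌ 2 Ag⁺(aq) + CO₃²⁻(aq)
With Ag⁺ already at 0.317 M and s small, take [Ag⁺] ≈ 0.317 M and [CO₃²⁻] = s.
Ksp = [Ag⁺]^2[CO₃²⁻] = (0.317)^2s
s = 4.75×10⁻¹² / (0.317)^2 = 4.73×10⁻¹¹
s = 4.73×10⁻¹¹ M

4.73×10⁻¹¹ M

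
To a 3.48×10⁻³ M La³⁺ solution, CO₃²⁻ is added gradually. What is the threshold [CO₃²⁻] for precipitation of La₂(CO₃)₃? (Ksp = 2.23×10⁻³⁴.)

The threshold for precipitation is Q = Ksp.
La₂(CO₃)₃(s) ⇌ 2 La³⁺(aq) + 3 CO₃²⁻(aq)
Ksp = [La³⁺]^2[CO₃²⁻]^3 = [CO₃²⁻]^3(3.48×10⁻³)^2
[CO₃²⁻]^3 = 2.23×10⁻³⁴ / (3.48×10⁻³)^2 = 1.84×10⁻²⁹
[CO₃²⁻] = 2.64×10⁻¹⁰ M

2.64×10⁻¹⁰ M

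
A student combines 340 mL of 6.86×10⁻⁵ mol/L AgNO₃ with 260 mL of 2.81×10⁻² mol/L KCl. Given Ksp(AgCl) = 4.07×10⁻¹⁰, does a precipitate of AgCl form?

The combined volume is 600 mL.
[Ag⁺] = (6.86×10⁻⁵)(340)/600 = 3.89×10⁻⁵ mol/L
[Cl⁻] = (2.81×10⁻²)(260)/600 = 1.22×10⁻² mol/L
Q = [Ag⁺][Cl⁻] = 4.73×10⁻⁷
Because Q > Ksp (4.73×10⁻⁷ vs 4.07×10⁻¹⁰), a precipitate of AgCl forms.

Yes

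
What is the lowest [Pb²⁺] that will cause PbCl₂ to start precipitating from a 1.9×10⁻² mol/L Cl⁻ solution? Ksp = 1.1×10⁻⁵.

Precipitation of each salt begins when its ion product equals Ksp.
PbCl₂(s) ⇌ Pb²⁺(aq) + 2 Cl⁻(aq)
Ksp = [Pb²⁺][Cl⁻]^2 = [Pb²⁺](1.9×10⁻²)^2
[Pb²⁺] = 1.1×10⁻⁵ / (1.9×10⁻²)^2 = 3.0×10⁻²
[Pb²⁺] = 3.0×10⁻² mol/L

3.0×10⁻² M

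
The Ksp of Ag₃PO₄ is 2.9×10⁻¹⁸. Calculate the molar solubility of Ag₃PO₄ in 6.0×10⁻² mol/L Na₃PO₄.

Ag₃PO₄(s) ⇌ 3 Ag⁺(aq) + PO₄³⁻(aq)
With PO₄³⁻ already at 6.0×10⁻² mol/L and s small, take [PO₄³⁻] ≈ 6.0×10⁻² mol/L and [Ag⁺] = 3s.
Ksp = [Ag⁺]^3[PO₄³⁻] = (3s)^3(6.0×10⁻²)
(3s)^3 = 2.9×10⁻¹⁸ / (6.0×10⁻²) = 4.8×10⁻¹⁷
s = 1.2×10⁻⁶ mol/L

1.2×10⁻⁶ M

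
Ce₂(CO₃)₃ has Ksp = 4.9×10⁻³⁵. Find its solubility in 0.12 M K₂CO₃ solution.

8.4×10⁻¹⁷ M

Ce₂(CO₃)₃(s) ⇌ 2 Ce³⁺(aq) + 3 CO₃²⁻(aq)
CO₃²⁻ is already present at 0.12 M. If s mol/L of Ce₂(CO₃)₃ dissolves, [Ce³⁺] = 2s while [CO₃²⁻] ≈ 0.12 M.
Ksp = [Ce³⁺]^2[CO₃²⁻]^3 = (2s)^2(0.12)^3
(2s)^2 = 4.9×10⁻³⁵ / (0.12)^3 = 2.8×10⁻³²
s = 8.4×10⁻¹⁷ M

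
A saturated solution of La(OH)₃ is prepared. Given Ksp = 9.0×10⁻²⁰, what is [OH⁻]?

2.3×10⁻⁵ M

La(OH)₃(s) ⇌ La³⁺(aq) + 3 OH⁻(aq)
With molar solubility s: [La³⁺] = s, [OH⁻] = 3s.
Ksp = [La³⁺][OH⁻]^3 = s · (3s)^3 = 27s^4 = 9.0×10⁻²⁰
s = 7.6×10⁻⁶ M
[OH⁻] = 3s = 2.3×10⁻⁵ M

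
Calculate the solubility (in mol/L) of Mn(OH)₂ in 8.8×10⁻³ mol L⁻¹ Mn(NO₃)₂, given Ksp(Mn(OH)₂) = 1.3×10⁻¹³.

1.9×10⁻⁶ M

Mn(OH)₂(s) ⇌ Mn²⁺(aq) + 2 OH⁻(aq)
With Mn²⁺ already at 8.8×10⁻³ mol L⁻¹ and s small, take [Mn²⁺] ≈ 8.8×10⁻³ mol L⁻¹ and [OH⁻] = 2s.
Ksp = [Mn²⁺][OH⁻]^2 = (8.8×10⁻³)(2s)^2
(2s)^2 = 1.3×10⁻¹³ / (8.8×10⁻³) = 1.5×10⁻¹¹
s = 1.9×10⁻⁶ mol L⁻¹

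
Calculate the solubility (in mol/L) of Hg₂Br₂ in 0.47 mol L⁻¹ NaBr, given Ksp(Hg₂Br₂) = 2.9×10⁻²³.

1.3×10⁻²² M

Hg₂Br₂(s) ⇌ Hg₂²⁺(aq) + 2 Br⁻(aq)
Let s be the solubility of Hg₂Br₂ here. The common ion gives [Br⁻] ≈ 0.47 mol L⁻¹, and [Hg₂²⁺] = s.
Ksp = [Hg₂²⁺][Br⁻]^2 = s(0.47)^2
s = 2.9×10⁻²³ / (0.47)^2 = 1.3×10⁻²²
s = 1.3×10⁻²² mol L⁻¹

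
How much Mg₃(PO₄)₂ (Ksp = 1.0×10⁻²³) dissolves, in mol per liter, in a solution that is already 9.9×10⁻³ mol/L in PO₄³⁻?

1.6×10⁻⁷ M

Mg₃(PO₄)₂(s) ⇌ 3 Mg²⁺(aq) + 2 PO₄³⁻(aq)
With PO₄³⁻ already at 9.9×10⁻³ mol/L and s small, take [PO₄³⁻] ≈ 9.9×10⁻³ mol/L and [Mg²⁺] = 3s.
Ksp = [Mg²⁺]^3[PO₄³⁻]^2 = (3s)^3(9.9×10⁻³)^2
(3s)^3 = 1.0×10⁻²³ / (9.9×10⁻³)^2 = 1.0×10⁻¹⁹
s = 1.6×10⁻⁷ mol/L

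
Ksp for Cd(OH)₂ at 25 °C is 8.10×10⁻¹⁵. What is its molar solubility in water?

Cd(OH)₂(s) ⇌ Cd²⁺(aq) + 2 OH⁻(aq)
For each mole of Cd(OH)₂ that dissolves per liter, [Cd²⁺] = s and [OH⁻] = 2s; let s denote this solubility.
Ksp = [Cd²⁺][OH⁻]^2 = s · (2s)^2 = 4s^3
4s^3 = 8.10×10⁻¹⁵  ⇒  s^3 = 2.03×10⁻¹⁵
Taking the 3rd root, s = 1.27×10⁻⁵ mol/L.

1.27×10⁻⁵ M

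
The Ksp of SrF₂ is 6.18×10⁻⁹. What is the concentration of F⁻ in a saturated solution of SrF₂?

2.31×10⁻³ M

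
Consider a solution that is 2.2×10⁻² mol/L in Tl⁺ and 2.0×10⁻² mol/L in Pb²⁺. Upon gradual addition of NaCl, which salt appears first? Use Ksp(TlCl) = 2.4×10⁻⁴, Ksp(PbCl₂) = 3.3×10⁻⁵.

Precipitation of each salt begins when its ion product equals Ksp.
For TlCl: [Cl⁻] = (Ksp/[Tl⁺]) = 1.1×10⁻² mol/L
For PbCl₂: [Cl⁻] = (Ksp/[Pb²⁺])^(1/2) = 4.1×10⁻² mol/L
TlCl requires the lower [Cl⁻], so it precipitates first.

TlCl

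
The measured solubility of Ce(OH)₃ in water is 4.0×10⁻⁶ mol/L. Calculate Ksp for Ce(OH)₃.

Ksp = 6.9×10⁻²¹

Ce(OH)₃(s) ⇌ Ce³⁺(aq) + 3 OH⁻(aq)
Call the molar solubility s, so that [Ce³⁺] = s and [OH⁻] = 3s.
Ksp = [Ce³⁺][OH⁻]^3 = s · (3s)^3 = 27s^4
Ksp = 27 × (4.0×10⁻⁶)^4 = 6.9×10⁻²¹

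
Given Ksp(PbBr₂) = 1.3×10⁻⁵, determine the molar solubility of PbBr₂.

1.5×10⁻² M

PbBr₂(s) ⇌ Pb²⁺(aq) + 2 Br⁻(aq)
If s mol/L of PbBr₂ dissolves, [Pb²⁺] = s and [Br⁻] = 2s.
Ksp = [Pb²⁺][Br⁻]^2 = s · (2s)^2 = 4s^3
4s^3 = 1.3×10⁻⁵  ⇒  s^3 = 3.3×10⁻⁶
s = 1.5×10⁻² mol L⁻¹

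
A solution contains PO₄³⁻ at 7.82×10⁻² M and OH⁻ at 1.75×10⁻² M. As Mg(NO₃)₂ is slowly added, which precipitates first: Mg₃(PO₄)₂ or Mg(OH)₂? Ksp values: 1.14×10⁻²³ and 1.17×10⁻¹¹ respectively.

Precipitation begins when Q = Ksp.
For Mg₃(PO₄)₂: [Mg²⁺] = (Ksp/[PO₄³⁻]^2)^(1/3) = 1.23×10⁻⁷ M
For Mg(OH)₂: [Mg²⁺] = (Ksp/[OH⁻]^2) = 3.82×10⁻⁸ M
Mg(OH)₂ requires the lower [Mg²⁺], so it precipitates first.

Mg(OH)₂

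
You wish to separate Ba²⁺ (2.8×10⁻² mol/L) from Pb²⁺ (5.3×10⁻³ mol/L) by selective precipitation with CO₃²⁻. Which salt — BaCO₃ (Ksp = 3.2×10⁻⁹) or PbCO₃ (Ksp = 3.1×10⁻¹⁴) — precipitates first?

PbCO₃

Precipitation of each salt begins when its ion product equals Ksp.
For BaCO₃: [CO₃²⁻] = (Ksp/[Ba²⁺]) = 1.1×10⁻⁷ mol/L
For PbCO₃: [CO₃²⁻] = (Ksp/[Pb²⁺]) = 5.8×10⁻¹² mol/L
The smaller threshold [CO₃²⁻] is reached first, so PbCO₃ precipitates first.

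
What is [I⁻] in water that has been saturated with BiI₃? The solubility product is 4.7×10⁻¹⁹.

3.4×10⁻⁵ M

BiI₃(s) ⇌ Bi³⁺(aq) + 3 I⁻(aq)
If s mol/L of BiI₃ dissolves, [Bi³⁺] = s and [I⁻] = 3s.
Ksp = [Bi³⁺][I⁻]^3 = s · (3s)^3 = 27s^4 = 4.7×10⁻¹⁹
s = 1.1×10⁻⁵ mol/L
[I⁻] = 3s = 3.4×10⁻⁵ mol/L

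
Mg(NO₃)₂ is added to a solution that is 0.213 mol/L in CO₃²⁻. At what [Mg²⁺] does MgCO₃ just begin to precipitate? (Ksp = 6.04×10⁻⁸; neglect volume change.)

2.84×10⁻⁷ M

Precipitation begins when Q = Ksp.
MgCO₃(s) ⇌ Mg²⁺(aq) + CO₃²⁻(aq)
Ksp = [Mg²⁺][CO₃²⁻] = [Mg²⁺](0.213)
[Mg²⁺] = 6.04×10⁻⁸ / (0.213) = 2.84×10⁻⁷
[Mg²⁺] = 2.84×10⁻⁷ mol/L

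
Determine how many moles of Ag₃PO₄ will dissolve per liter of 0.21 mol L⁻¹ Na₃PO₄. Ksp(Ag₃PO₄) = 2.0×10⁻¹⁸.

Ag₃PO₄(s) ⇌ 3 Ag⁺(aq) + PO₄³⁻(aq)
The solution already contains PO₄³⁻ at 0.21 mol L⁻¹. Let s be the molar solubility of Ag₃PO₄.
[PO₄³⁻] ≈ 0.21 mol L⁻¹ (common ion dominates); [Ag⁺] = 3s.
Ksp = [Ag⁺]^3[PO₄³⁻] = (3s)^3(0.21)
(3s)^3 = 2.0×10⁻¹⁸ / (0.21) = 9.5×10⁻¹⁸
s = 7.1×10⁻⁷ mol L⁻¹

7.1×10⁻⁷ M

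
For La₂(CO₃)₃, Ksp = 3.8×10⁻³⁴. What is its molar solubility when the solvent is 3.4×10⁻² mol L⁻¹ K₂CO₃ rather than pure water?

1.6×10⁻¹⁵ M

La₂(CO₃)₃(s) ⇌ 2 La³⁺(aq) + 3 CO₃²⁻(aq)
With CO₃²⁻ already at 3.4×10⁻² mol L⁻¹ and s small, take [CO₃²⁻] ≈ 3.4×10⁻² mol L⁻¹ and [La³⁺] = 2s.
Ksp = [La³⁺]^2[CO₃²⁻]^3 = (2s)^2(3.4×10⁻²)^3
(2s)^2 = 3.8×10⁻³⁴ / (3.4×10⁻²)^3 = 9.7×10⁻³⁰
s = 1.6×10⁻¹⁵ mol L⁻¹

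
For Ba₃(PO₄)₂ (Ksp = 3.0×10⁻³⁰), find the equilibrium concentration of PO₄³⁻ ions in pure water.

9.8×10⁻⁷ M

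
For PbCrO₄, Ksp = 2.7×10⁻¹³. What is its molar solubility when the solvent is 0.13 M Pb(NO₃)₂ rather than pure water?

2.1×10⁻¹² M

PbCrO₄(s) ⇌ Pb²⁺(aq) + CrO₄²⁻(aq)
Pb²⁺ is already present at 0.13 M. If s mol/L of PbCrO₄ dissolves, [CrO₄²⁻] = s while [Pb²⁺] ≈ 0.13 M.
Ksp = [Pb²⁺][CrO₄²⁻] = (0.13)s
s = 2.7×10⁻¹³ / (0.13) = 2.1×10⁻¹²
s = 2.1×10⁻¹² M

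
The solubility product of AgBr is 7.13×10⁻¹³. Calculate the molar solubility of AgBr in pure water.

AgBr(s) ⇌ Ag⁺(aq) + Br⁻(aq)
Call the molar solubility s, so that [Ag⁺] = s and [Br⁻] = s.
Ksp = [Ag⁺][Br⁻] = s · s = s^2
s^2 = 7.13×10⁻¹³
s = (7.13×10⁻¹³)^(1/2) = 8.44×10⁻⁷ mol L⁻¹

8.44×10⁻⁷ M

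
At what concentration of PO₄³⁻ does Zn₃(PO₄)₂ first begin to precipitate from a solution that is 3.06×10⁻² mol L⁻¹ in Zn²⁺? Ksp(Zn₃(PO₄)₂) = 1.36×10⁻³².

A salt starts to precipitate once the ion product Q reaches its Ksp.
Zn₃(PO₄)₂(s) ⇌ 3 Zn²⁺(aq) + 2 PO₄³⁻(aq)
Ksp = [Zn²⁺]^3[PO₄³⁻]^2 = [PO₄³⁻]^2(3.06×10⁻²)^3
[PO₄³⁻]^2 = 1.36×10⁻³² / (3.06×10⁻²)^3 = 4.75×10⁻²⁸
[PO₄³⁻] = 2.18×10⁻¹⁴ mol L⁻¹

2.18×10⁻¹⁴ M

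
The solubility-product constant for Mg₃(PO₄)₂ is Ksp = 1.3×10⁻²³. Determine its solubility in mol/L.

1.0×10⁻⁵ M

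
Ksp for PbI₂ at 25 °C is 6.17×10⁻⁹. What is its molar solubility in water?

1.16×10⁻³ M

PbI₂(s) ⇌ Pb²⁺(aq) + 2 I⁻(aq)
For each mole of PbI₂ that dissolves per liter, [Pb²⁺] = s and [I⁻] = 2s; let s denote this solubility.
Ksp = [Pb²⁺][I⁻]^2 = s · (2s)^2 = 4s^3
4s^3 = 6.17×10⁻⁹  ⇒  s^3 = 1.54×10⁻⁹
s = 1.16×10⁻³ mol/L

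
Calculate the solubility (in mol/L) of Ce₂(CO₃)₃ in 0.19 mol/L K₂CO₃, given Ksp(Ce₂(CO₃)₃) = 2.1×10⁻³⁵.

2.8×10⁻¹⁷ M

Ce₂(CO₃)₃(s) ⇌ 2 Ce³⁺(aq) + 3 CO₃²⁻(aq)
CO₃²⁻ is already present at 0.19 mol/L. If s mol/L of Ce₂(CO₃)₃ dissolves, [Ce³⁺] = 2s while [CO₃²⁻] ≈ 0.19 mol/L.
Ksp = [Ce³⁺]^2[CO₃²⁻]^3 = (2s)^2(0.19)^3
(2s)^2 = 2.1×10⁻³⁵ / (0.19)^3 = 3.1×10⁻³³
s = 2.8×10⁻¹⁷ mol/L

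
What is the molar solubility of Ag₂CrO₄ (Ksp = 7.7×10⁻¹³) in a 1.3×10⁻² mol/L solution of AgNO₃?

4.6×10⁻⁹ M

Ag₂CrO₄(s) ⇌ 2 Ag⁺(aq) + CrO₄²⁻(aq)
Ag⁺ is already present at 1.3×10⁻² mol/L. If s mol/L of Ag₂CrO₄ dissolves, [CrO₄²⁻] = s while [Ag⁺] ≈ 1.3×10⁻² mol/L.
Ksp = [Ag⁺]^2[CrO₄²⁻] = (1.3×10⁻²)^2s
s = 7.7×10⁻¹³ / (1.3×10⁻²)^2 = 4.6×10⁻⁹
s = 4.6×10⁻⁹ mol/L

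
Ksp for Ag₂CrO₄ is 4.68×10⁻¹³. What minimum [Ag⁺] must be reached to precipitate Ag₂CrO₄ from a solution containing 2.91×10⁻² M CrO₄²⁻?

A salt starts to precipitate once the ion product Q reaches its Ksp.
Ag₂CrO₄(s) ⇌ 2 Ag⁺(aq) + CrO₄²⁻(aq)
Ksp = [Ag⁺]^2[CrO₄²⁻] = [Ag⁺]^2(2.91×10⁻²)
[Ag⁺]^2 = 4.68×10⁻¹³ / (2.91×10⁻²) = 1.61×10⁻¹¹
[Ag⁺] = 4.01×10⁻⁶ M

4.01×10⁻⁶ M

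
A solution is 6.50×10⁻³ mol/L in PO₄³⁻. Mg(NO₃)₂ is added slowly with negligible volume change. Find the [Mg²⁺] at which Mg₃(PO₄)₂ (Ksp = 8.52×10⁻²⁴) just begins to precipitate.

5.86×10⁻⁷ M

A salt starts to precipitate once the ion product Q reaches its Ksp.
Mg₃(PO₄)₂(s) ⇌ 3 Mg²⁺(aq) + 2 PO₄³⁻(aq)
Ksp = [Mg²⁺]^3[PO₄³⁻]^2 = [Mg²⁺]^3(6.50×10⁻³)^2
[Mg²⁺]^3 = 8.52×10⁻²⁴ / (6.50×10⁻³)^2 = 2.02×10⁻¹⁹
[Mg²⁺] = 5.86×10⁻⁷ mol/L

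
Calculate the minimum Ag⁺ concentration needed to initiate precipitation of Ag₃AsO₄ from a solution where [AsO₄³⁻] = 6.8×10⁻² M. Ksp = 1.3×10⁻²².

1.2×10⁻⁷ M

The threshold for precipitation is Q = Ksp.
Ag₃AsO₄(s) ⇌ 3 Ag⁺(aq) + AsO₄³⁻(aq)
Ksp = [Ag⁺]^3[AsO₄³⁻] = [Ag⁺]^3(6.8×10⁻²)
[Ag⁺]^3 = 1.3×10⁻²² / (6.8×10⁻²) = 1.9×10⁻²¹
[Ag⁺] = 1.2×10⁻⁷ M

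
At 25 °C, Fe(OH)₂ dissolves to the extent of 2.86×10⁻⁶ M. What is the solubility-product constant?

Ksp = 9.36×10⁻¹⁷

Fe(OH)₂(s) ⇌ Fe²⁺(aq) + 2 OH⁻(aq)
Let s be the molar solubility. Then [Fe²⁺] = s and [OH⁻] = 2s.
Ksp = [Fe²⁺][OH⁻]^2 = s · (2s)^2 = 4s^3
Ksp = 4 × (2.86×10⁻⁶)^3 = 9.36×10⁻¹⁷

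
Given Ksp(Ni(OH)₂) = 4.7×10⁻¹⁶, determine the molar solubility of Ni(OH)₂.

4.9×10⁻⁶ M

Ni(OH)₂(s) ⇌ Ni²⁺(aq) + 2 OH⁻(aq)
With molar solubility s: [Ni²⁺] = s, [OH⁻] = 2s.
Ksp = [Ni²⁺][OH⁻]^2 = s · (2s)^2 = 4s^3
4s^3 = 4.7×10⁻¹⁶  ⇒  s^3 = 1.2×10⁻¹⁶
s = 4.9×10⁻⁶ M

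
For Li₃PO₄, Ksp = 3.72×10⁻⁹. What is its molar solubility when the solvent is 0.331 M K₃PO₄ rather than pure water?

7.47×10⁻⁴ M

Li₃PO₄(s) ⇌ 3 Li⁺(aq) + PO₄³⁻(aq)
With PO₄³⁻ already at 0.331 M and s small, take [PO₄³⁻] ≈ 0.331 M and [Li⁺] = 3s.
Ksp = [Li⁺]^3[PO₄³⁻] = (3s)^3(0.331)
(3s)^3 = 3.72×10⁻⁹ / (0.331) = 1.12×10⁻⁸
s = 7.47×10⁻⁴ M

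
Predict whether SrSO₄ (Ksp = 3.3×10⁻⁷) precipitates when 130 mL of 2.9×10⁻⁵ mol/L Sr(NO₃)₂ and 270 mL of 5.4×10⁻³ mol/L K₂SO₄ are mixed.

No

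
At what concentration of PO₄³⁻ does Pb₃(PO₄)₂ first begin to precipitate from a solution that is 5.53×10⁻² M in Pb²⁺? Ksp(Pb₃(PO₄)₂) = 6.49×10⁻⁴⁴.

Each salt precipitates once Q = Ksp for that salt.
Pb₃(PO₄)₂(s) ⇌ 3 Pb²⁺(aq) + 2 PO₄³⁻(aq)
Ksp = [Pb²⁺]^3[PO₄³⁻]^2 = [PO₄³⁻]^2(5.53×10⁻²)^3
[PO₄³⁻]^2 = 6.49×10⁻⁴⁴ / (5.53×10⁻²)^3 = 3.84×10⁻⁴⁰
[PO₄³⁻] = 1.96×10⁻²⁰ M

1.96×10⁻²⁰ M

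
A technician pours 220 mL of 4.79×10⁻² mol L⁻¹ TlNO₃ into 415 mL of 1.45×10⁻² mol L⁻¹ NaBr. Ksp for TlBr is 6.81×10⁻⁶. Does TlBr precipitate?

Yes

After mixing, V = 220 mL + 415 mL = 635 mL.
[Tl⁺] = (4.79×10⁻²)(220)/635 = 1.66×10⁻² mol L⁻¹
[Br⁻] = (1.45×10⁻²)(415)/635 = 9.48×10⁻³ mol L⁻¹
Q = [Tl⁺][Br⁻] = 1.57×10⁻⁴
Because Q > Ksp (1.57×10⁻⁴ vs 6.81×10⁻⁶), a precipitate of TlBr forms.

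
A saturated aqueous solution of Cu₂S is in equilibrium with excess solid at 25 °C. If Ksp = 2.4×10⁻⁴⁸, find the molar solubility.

8.4×10⁻¹⁷ M

Cu₂S(s) ⇌ 2 Cu⁺(aq) + S²⁻(aq)
With molar solubility s: [Cu⁺] = 2s, [S²⁻] = s.
Ksp = [Cu⁺]^2[S²⁻] = (2s)^2 · s = 4s^3
4s^3 = 2.4×10⁻⁴⁸  ⇒  s^3 = 6.0×10⁻⁴⁹
s = 8.4×10⁻¹⁷ mol L⁻¹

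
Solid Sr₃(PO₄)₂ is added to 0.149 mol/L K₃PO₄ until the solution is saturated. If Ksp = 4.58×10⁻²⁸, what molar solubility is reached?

Sr₃(PO₄)₂(s) ⇌ 3 Sr²⁺(aq) + 2 PO₄³⁻(aq)
Let s be the solubility of Sr₃(PO₄)₂ here. The common ion gives [PO₄³⁻] ≈ 0.149 mol/L, and [Sr²⁺] = 3s.
Ksp = [Sr²⁺]^3[PO₄³⁻]^2 = (3s)^3(0.149)^2
(3s)^3 = 4.58×10⁻²⁸ / (0.149)^2 = 2.06×10⁻²⁶
s = 9.14×10⁻¹⁰ mol/L

9.14×10⁻¹⁰ M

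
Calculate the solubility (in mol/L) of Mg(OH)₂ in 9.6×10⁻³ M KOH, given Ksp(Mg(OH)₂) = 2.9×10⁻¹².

3.1×10⁻⁸ M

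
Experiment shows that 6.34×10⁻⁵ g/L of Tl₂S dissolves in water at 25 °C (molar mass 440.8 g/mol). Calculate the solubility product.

Molar solubility s = (6.34×10⁻⁵ g/L) / (440.8 g/mol) = 1.4383×10⁻⁷ mol/L
Tl₂S(s) ⇌ 2 Tl⁺(aq) + S²⁻(aq)
With molar solubility s: [Tl⁺] = 2s, [S²⁻] = s.
Ksp = [Tl⁺]^2[S²⁻] = (2s)^2 · s = 4s^3
Ksp = 4 × (1.4383×10⁻⁷)^3 = 1.19×10⁻²⁰

Ksp = 1.19×10⁻²⁰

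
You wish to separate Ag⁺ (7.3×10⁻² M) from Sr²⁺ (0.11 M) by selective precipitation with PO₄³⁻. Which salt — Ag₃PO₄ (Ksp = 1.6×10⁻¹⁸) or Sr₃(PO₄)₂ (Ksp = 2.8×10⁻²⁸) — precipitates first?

Ag₃PO₄

The threshold for precipitation is Q = Ksp.
For Ag₃PO₄: [PO₄³⁻] = (Ksp/[Ag⁺]^3) = 4.1×10⁻¹⁵ M
For Sr₃(PO₄)₂: [PO₄³⁻] = (Ksp/[Sr²⁺]^3)^(1/2) = 4.6×10⁻¹³ M
Ag₃PO₄ requires the lower [PO₄³⁻], so it precipitates first.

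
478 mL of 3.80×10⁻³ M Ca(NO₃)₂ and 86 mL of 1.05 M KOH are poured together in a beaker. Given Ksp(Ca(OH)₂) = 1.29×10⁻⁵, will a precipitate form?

Yes

After mixing, V = 478 mL + 86 mL = 564 mL.
[Ca²⁺] = (3.80×10⁻³)(478)/564 = 3.22×10⁻³ M
[OH⁻] = (1.05)(86)/564 = 0.160 M
Q = [Ca²⁺][OH⁻]^2 = 8.26×10⁻⁵
Because Q > Ksp (8.26×10⁻⁵ vs 1.29×10⁻⁵), a precipitate of Ca(OH)₂ forms.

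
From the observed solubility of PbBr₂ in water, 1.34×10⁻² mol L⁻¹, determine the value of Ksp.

PbBr₂(s) ⇌ Pb²⁺(aq) + 2 Br⁻(aq)
For each mole of PbBr₂ that dissolves per liter, [Pb²⁺] = s and [Br⁻] = 2s; let s denote this solubility.
Ksp = [Pb²⁺][Br⁻]^2 = s · (2s)^2 = 4s^3
Ksp = 4 × (1.34×10⁻²)^3 = 9.62×10⁻⁶

Ksp = 9.62×10⁻⁶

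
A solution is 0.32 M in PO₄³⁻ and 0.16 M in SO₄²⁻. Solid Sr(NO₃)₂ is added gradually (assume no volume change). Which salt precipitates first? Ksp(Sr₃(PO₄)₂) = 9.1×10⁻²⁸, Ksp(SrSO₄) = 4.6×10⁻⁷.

Precipitation begins when Q = Ksp.
For Sr₃(PO₄)₂: [Sr²⁺] = (Ksp/[PO₄³⁻]^2)^(1/3) = 2.1×10⁻⁹ M
For SrSO₄: [Sr²⁺] = (Ksp/[SO₄²⁻]) = 2.9×10⁻⁶ M
The smaller threshold [Sr²⁺] is reached first, so Sr₃(PO₄)₂ precipitates first.

Sr₃(PO₄)₂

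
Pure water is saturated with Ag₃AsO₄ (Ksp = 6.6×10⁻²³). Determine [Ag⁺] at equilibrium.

Ag₃AsO₄(s) ⇌ 3 Ag⁺(aq) + AsO₄³⁻(aq)
For each mole of Ag₃AsO₄ that dissolves per liter, [Ag⁺] = 3s and [AsO₄³⁻] = s; let s denote this solubility.
Ksp = [Ag⁺]^3[AsO₄³⁻] = (3s)^3 · s = 27s^4 = 6.6×10⁻²³
s = 1.3×10⁻⁶ mol/L
[Ag⁺] = 3s = 3.8×10⁻⁶ mol/L

3.8×10⁻⁶ M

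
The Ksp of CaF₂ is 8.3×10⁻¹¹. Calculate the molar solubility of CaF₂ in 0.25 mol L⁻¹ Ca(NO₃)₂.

9.1×10⁻⁶ M

CaF₂(s) ⇌ Ca²⁺(aq) + 2 F⁻(aq)
The solution already contains Ca²⁺ at 0.25 mol L⁻¹. Let s be the molar solubility of CaF₂.
[Ca²⁺] ≈ 0.25 mol L⁻¹ (common ion dominates); [F⁻] = 2s.
Ksp = [Ca²⁺][F⁻]^2 = (0.25)(2s)^2
(2s)^2 = 8.3×10⁻¹¹ / (0.25) = 3.3×10⁻¹⁰
s = 9.1×10⁻⁶ mol L⁻¹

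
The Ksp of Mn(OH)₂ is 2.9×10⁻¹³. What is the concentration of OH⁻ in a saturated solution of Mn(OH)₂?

Mn(OH)₂(s) ⇌ Mn²⁺(aq) + 2 OH⁻(aq)
Let s be the molar solubility. Then [Mn²⁺] = s and [OH⁻] = 2s.
Ksp = [Mn²⁺][OH⁻]^2 = s · (2s)^2 = 4s^3 = 2.9×10⁻¹³
s = 4.2×10⁻⁵ M
[OH⁻] = 2s = 8.3×10⁻⁵ M

8.3×10⁻⁵ M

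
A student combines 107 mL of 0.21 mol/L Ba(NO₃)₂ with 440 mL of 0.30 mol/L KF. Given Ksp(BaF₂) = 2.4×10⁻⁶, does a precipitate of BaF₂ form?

Total volume after mixing = 107 + 440 = 547 mL.
[Ba²⁺] = (0.21)(107)/547 = 4.1×10⁻² mol/L
[F⁻] = (0.30)(440)/547 = 0.24 mol/L
Q = [Ba²⁺][F⁻]^2 = 2.4×10⁻³
Because Q > Ksp (2.4×10⁻³ vs 2.4×10⁻⁶), a precipitate of BaF₂ forms.

Yes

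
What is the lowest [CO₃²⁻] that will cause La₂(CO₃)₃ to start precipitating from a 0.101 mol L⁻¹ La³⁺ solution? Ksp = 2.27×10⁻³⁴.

Each salt precipitates once Q = Ksp for that salt.
La₂(CO₃)₃(s) ⇌ 2 La³⁺(aq) + 3 CO₃²⁻(aq)
Ksp = [La³⁺]^2[CO₃²⁻]^3 = [CO₃²⁻]^3(0.101)^2
[CO₃²⁻]^3 = 2.27×10⁻³⁴ / (0.101)^2 = 2.23×10⁻³²
[CO₃²⁻] = 2.81×10⁻¹¹ mol L⁻¹

2.81×10⁻¹¹ M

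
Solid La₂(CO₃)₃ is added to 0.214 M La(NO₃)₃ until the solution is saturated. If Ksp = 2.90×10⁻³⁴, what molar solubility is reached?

6.17×10⁻¹² M

La₂(CO₃)₃(s) ⇌ 2 La³⁺(aq) + 3 CO₃²⁻(aq)
La³⁺ is already present at 0.214 M. If s mol/L of La₂(CO₃)₃ dissolves, [CO₃²⁻] = 3s while [La³⁺] ≈ 0.214 M.
Ksp = [La³⁺]^2[CO₃²⁻]^3 = (0.214)^2(3s)^3
(3s)^3 = 2.90×10⁻³⁴ / (0.214)^2 = 6.33×10⁻³³
s = 6.17×10⁻¹² M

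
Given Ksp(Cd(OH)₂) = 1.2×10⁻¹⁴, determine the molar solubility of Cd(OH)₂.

1.4×10⁻⁵ M

Cd(OH)₂(s) ⇌ Cd²⁺(aq) + 2 OH⁻(aq)
For each mole of Cd(OH)₂ that dissolves per liter, [Cd²⁺] = s and [OH⁻] = 2s; let s denote this solubility.
Ksp = [Cd²⁺][OH⁻]^2 = s · (2s)^2 = 4s^3
4s^3 = 1.2×10⁻¹⁴  ⇒  s^3 = 3.0×10⁻¹⁵
s = 1.4×10⁻⁵ M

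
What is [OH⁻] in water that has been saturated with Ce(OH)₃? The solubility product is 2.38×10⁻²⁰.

1.63×10⁻⁵ M

Ce(OH)₃(s) ⇌ Ce³⁺(aq) + 3 OH⁻(aq)
Call the molar solubility s, so that [Ce³⁺] = s and [OH⁻] = 3s.
Ksp = [Ce³⁺][OH⁻]^3 = s · (3s)^3 = 27s^4 = 2.38×10⁻²⁰
s = 5.45×10⁻⁶ M
[OH⁻] = 3s = 1.63×10⁻⁵ M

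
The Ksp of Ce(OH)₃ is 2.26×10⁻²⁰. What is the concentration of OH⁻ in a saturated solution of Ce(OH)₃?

1.61×10⁻⁵ M

Ce(OH)₃(s) ⇌ Ce³⁺(aq) + 3 OH⁻(aq)
Call the molar solubility s, so that [Ce³⁺] = s and [OH⁻] = 3s.
Ksp = [Ce³⁺][OH⁻]^3 = s · (3s)^3 = 27s^4 = 2.26×10⁻²⁰
s = 5.38×10⁻⁶ M
[OH⁻] = 3s = 1.61×10⁻⁵ M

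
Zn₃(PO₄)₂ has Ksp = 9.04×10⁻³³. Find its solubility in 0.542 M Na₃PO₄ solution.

Zn₃(PO₄)₂(s) ⇌ 3 Zn²⁺(aq) + 2 PO₄³⁻(aq)
PO₄³⁻ is already present at 0.542 M. If s mol/L of Zn₃(PO₄)₂ dissolves, [Zn²⁺] = 3s while [PO₄³⁻] ≈ 0.542 M.
Ksp = [Zn²⁺]^3[PO₄³⁻]^2 = (3s)^3(0.542)^2
(3s)^3 = 9.04×10⁻³³ / (0.542)^2 = 3.08×10⁻³²
s = 1.04×10⁻¹¹ M

1.04×10⁻¹¹ M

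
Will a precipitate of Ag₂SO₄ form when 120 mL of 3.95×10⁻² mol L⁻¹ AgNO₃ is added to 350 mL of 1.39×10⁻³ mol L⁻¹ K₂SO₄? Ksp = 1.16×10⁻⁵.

The combined volume is 470 mL.
[Ag⁺] = (3.95×10⁻²)(120)/470 = 1.01×10⁻² mol L⁻¹
[SO₄²⁻] = (1.39×10⁻³)(350)/470 = 1.04×10⁻³ mol L⁻¹
Q = [Ag⁺]^2[SO₄²⁻] = 1.05×10⁻⁷
Q < Ksp (1.05×10⁻⁷ vs 1.16×10⁻⁵); the solution remains unsaturated and no precipitate forms.

No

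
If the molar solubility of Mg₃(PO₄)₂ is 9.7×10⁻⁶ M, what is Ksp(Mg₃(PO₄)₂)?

Mg₃(PO₄)₂(s) ⇌ 3 Mg²⁺(aq) + 2 PO₄³⁻(aq)
If s mol/L of Mg₃(PO₄)₂ dissolves, [Mg²⁺] = 3s and [PO₄³⁻] = 2s.
Ksp = [Mg²⁺]^3[PO₄³⁻]^2 = (3s)^3 · (2s)^2 = 108s^5
Ksp = 108 × (9.7×10⁻⁶)^5 = 9.3×10⁻²⁴

Ksp = 9.3×10⁻²⁴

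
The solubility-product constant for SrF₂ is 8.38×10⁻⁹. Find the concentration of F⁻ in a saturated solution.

SrF₂(s) ⇌ Sr²⁺(aq) + 2 F⁻(aq)
If s mol/L of SrF₂ dissolves, [Sr²⁺] = s and [F⁻] = 2s.
Ksp = [Sr²⁺][F⁻]^2 = s · (2s)^2 = 4s^3 = 8.38×10⁻⁹
s = 1.28×10⁻³ mol/L
[F⁻] = 2s = 2.56×10⁻³ mol/L

2.56×10⁻³ M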